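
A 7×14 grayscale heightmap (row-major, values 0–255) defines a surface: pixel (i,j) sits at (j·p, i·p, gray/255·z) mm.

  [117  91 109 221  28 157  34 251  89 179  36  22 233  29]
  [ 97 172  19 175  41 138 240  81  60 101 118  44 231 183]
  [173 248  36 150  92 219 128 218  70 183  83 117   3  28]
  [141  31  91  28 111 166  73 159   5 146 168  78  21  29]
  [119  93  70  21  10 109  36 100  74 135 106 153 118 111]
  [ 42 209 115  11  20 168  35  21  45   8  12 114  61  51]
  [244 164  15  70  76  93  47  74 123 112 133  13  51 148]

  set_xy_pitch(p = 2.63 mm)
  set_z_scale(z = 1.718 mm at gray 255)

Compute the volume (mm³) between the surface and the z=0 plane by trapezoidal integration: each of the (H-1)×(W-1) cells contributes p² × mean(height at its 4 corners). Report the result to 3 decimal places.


height_mm = gray/255 × 1.718; cell vol = 2.63² × mean(4 corners)
unit = 2.63² × 1.718 / (4×255) = 0.0116502 mm³ per gray-sum
row 0: Σ corner-gray over 13 cells = 6166  → 71.8353
row 1: Σ corner-gray over 13 cells = 6415  → 74.7362
row 2: Σ corner-gray over 13 cells = 5619  → 65.4626
row 3: Σ corner-gray over 13 cells = 4604  → 53.6377
row 4: Σ corner-gray over 13 cells = 4011  → 46.7291
row 5: Σ corner-gray over 13 cells = 4065  → 47.3582
Σ rows: total corner-gray = 30880  → 359.7591 mm³

359.759


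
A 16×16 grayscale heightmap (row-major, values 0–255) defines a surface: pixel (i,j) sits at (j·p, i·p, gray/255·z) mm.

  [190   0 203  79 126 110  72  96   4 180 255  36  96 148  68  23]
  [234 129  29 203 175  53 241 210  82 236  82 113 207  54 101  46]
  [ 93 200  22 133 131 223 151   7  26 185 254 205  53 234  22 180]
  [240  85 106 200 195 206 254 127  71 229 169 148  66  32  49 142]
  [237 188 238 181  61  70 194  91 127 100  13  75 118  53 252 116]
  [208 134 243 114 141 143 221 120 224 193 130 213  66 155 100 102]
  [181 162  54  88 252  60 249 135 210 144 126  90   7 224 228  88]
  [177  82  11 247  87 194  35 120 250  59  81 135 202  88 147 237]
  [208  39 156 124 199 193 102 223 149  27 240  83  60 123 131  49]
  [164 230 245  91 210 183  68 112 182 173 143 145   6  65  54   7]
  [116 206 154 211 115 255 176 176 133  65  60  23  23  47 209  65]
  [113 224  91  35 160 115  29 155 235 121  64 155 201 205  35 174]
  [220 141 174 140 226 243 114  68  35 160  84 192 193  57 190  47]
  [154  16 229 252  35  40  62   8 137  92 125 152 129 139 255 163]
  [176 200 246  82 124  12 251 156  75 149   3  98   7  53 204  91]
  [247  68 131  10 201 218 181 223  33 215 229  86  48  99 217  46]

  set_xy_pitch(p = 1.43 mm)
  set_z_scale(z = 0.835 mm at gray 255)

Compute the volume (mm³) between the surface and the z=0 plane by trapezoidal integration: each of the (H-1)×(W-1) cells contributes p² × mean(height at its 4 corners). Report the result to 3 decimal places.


201.293

height_mm = gray/255 × 0.835; cell vol = 1.43² × mean(4 corners)
unit = 1.43² × 0.835 / (4×255) = 0.00167401 mm³ per gray-sum
row 0: Σ corner-gray over 15 cells = 7269  → 12.1684
row 1: Σ corner-gray over 15 cells = 8075  → 13.5176
row 2: Σ corner-gray over 15 cells = 8221  → 13.7620
row 3: Σ corner-gray over 15 cells = 8131  → 13.6114
row 4: Σ corner-gray over 15 cells = 8579  → 14.3613
row 5: Σ corner-gray over 15 cells = 9031  → 15.1180
row 6: Σ corner-gray over 15 cells = 8217  → 13.7554
row 7: Σ corner-gray over 15 cells = 7845  → 13.1326
row 8: Σ corner-gray over 15 cells = 7940  → 13.2916
row 9: Σ corner-gray over 15 cells = 7872  → 13.1778
row 10: Σ corner-gray over 15 cells = 7824  → 13.0975
row 11: Σ corner-gray over 15 cells = 8238  → 13.7905
row 12: Σ corner-gray over 15 cells = 7960  → 13.3251
row 13: Σ corner-gray over 15 cells = 7246  → 12.1299
row 14: Σ corner-gray over 15 cells = 7798  → 13.0539
Σ rows: total corner-gray = 120246  → 201.2932 mm³


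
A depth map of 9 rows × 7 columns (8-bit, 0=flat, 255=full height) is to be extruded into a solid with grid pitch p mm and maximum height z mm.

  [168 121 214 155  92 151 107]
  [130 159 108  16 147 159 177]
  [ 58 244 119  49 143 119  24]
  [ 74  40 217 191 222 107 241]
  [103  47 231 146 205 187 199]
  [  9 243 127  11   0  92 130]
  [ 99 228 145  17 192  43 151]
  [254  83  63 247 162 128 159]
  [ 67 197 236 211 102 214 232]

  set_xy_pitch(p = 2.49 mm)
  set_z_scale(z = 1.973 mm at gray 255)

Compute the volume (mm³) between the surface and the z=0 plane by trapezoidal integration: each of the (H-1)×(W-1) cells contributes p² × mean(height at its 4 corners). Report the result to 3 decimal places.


height_mm = gray/255 × 1.973; cell vol = 2.49² × mean(4 corners)
unit = 2.49² × 1.973 / (4×255) = 0.0119929 mm³ per gray-sum
row 0: Σ corner-gray over 6 cells = 3226  → 38.6892
row 1: Σ corner-gray over 6 cells = 2915  → 34.9594
row 2: Σ corner-gray over 6 cells = 3299  → 39.5647
row 3: Σ corner-gray over 6 cells = 3803  → 45.6091
row 4: Σ corner-gray over 6 cells = 3019  → 36.2067
row 5: Σ corner-gray over 6 cells = 2585  → 31.0017
row 6: Σ corner-gray over 6 cells = 3279  → 39.3248
row 7: Σ corner-gray over 6 cells = 3998  → 47.9478
Σ rows: total corner-gray = 26124  → 313.3035 mm³

313.304


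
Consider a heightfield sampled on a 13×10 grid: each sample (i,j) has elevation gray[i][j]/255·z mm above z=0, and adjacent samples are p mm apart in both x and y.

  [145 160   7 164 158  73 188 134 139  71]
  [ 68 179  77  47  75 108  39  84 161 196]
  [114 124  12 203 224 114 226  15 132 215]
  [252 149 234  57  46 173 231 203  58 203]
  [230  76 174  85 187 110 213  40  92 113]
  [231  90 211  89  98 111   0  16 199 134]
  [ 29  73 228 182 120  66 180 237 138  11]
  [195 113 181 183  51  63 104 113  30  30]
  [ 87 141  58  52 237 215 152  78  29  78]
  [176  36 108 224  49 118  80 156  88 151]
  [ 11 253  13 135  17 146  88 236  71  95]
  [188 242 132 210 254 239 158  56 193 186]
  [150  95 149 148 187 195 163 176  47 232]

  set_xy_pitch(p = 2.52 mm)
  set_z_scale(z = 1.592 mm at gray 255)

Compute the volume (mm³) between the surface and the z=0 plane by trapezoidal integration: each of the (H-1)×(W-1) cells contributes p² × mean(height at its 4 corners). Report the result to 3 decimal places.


548.132

height_mm = gray/255 × 1.592; cell vol = 2.52² × mean(4 corners)
unit = 2.52² × 1.592 / (4×255) = 0.0099116 mm³ per gray-sum
row 0: Σ corner-gray over 9 cells = 4066  → 40.3006
row 1: Σ corner-gray over 9 cells = 4233  → 41.9558
row 2: Σ corner-gray over 9 cells = 5186  → 51.4016
row 3: Σ corner-gray over 9 cells = 5054  → 50.0933
row 4: Σ corner-gray over 9 cells = 4290  → 42.5208
row 5: Σ corner-gray over 9 cells = 4481  → 44.4139
row 6: Σ corner-gray over 9 cells = 4389  → 43.5020
row 7: Σ corner-gray over 9 cells = 3990  → 39.5473
row 8: Σ corner-gray over 9 cells = 4134  → 40.9746
row 9: Σ corner-gray over 9 cells = 4069  → 40.3303
row 10: Σ corner-gray over 9 cells = 5366  → 53.1857
row 11: Σ corner-gray over 9 cells = 6044  → 59.9057
Σ rows: total corner-gray = 55302  → 548.1316 mm³


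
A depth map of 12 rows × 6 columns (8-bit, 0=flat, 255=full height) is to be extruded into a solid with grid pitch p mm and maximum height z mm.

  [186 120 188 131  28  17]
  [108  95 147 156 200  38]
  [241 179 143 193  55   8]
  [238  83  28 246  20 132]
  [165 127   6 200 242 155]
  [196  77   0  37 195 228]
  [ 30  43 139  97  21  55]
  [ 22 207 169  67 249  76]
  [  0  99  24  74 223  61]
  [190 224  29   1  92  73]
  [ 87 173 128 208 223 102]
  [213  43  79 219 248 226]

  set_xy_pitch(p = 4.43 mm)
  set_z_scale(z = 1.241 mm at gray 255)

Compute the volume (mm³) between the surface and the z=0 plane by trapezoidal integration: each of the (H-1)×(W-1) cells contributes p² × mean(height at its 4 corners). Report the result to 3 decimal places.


height_mm = gray/255 × 1.241; cell vol = 4.43² × mean(4 corners)
unit = 4.43² × 1.241 / (4×255) = 0.023877 mm³ per gray-sum
row 0: Σ corner-gray over 5 cells = 2479  → 59.1910
row 1: Σ corner-gray over 5 cells = 2731  → 65.2080
row 2: Σ corner-gray over 5 cells = 2513  → 60.0028
row 3: Σ corner-gray over 5 cells = 2594  → 61.9368
row 4: Σ corner-gray over 5 cells = 2512  → 59.9789
row 5: Σ corner-gray over 5 cells = 1727  → 41.2355
row 6: Σ corner-gray over 5 cells = 2167  → 51.7414
row 7: Σ corner-gray over 5 cells = 2383  → 56.8988
row 8: Σ corner-gray over 5 cells = 1856  → 44.3156
row 9: Σ corner-gray over 5 cells = 2608  → 62.2711
row 10: Σ corner-gray over 5 cells = 3270  → 78.0777
Σ rows: total corner-gray = 26840  → 640.8577 mm³

640.858


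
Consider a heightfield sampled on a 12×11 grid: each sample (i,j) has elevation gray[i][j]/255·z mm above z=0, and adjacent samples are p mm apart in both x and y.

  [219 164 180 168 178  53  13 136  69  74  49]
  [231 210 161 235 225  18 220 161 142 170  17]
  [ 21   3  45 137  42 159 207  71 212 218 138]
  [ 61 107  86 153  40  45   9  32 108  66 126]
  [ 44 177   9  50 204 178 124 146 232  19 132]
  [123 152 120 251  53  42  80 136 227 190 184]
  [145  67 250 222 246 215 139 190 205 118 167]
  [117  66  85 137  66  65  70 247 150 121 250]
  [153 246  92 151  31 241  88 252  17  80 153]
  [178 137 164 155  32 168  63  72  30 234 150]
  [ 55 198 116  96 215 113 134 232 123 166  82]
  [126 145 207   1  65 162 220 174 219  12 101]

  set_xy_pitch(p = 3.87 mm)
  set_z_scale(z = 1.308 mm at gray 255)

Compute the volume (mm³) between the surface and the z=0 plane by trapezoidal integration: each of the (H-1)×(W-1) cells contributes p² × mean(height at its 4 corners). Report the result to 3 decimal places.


height_mm = gray/255 × 1.308; cell vol = 3.87² × mean(4 corners)
unit = 3.87² × 1.308 / (4×255) = 0.0192057 mm³ per gray-sum
row 0: Σ corner-gray over 10 cells = 5670  → 108.8962
row 1: Σ corner-gray over 10 cells = 5679  → 109.0690
row 2: Σ corner-gray over 10 cells = 3826  → 73.4809
row 3: Σ corner-gray over 10 cells = 3933  → 75.5359
row 4: Σ corner-gray over 10 cells = 5263  → 101.0795
row 5: Σ corner-gray over 10 cells = 6425  → 123.3964
row 6: Σ corner-gray over 10 cells = 5997  → 115.1764
row 7: Σ corner-gray over 10 cells = 5083  → 97.6224
row 8: Σ corner-gray over 10 cells = 5140  → 98.7172
row 9: Σ corner-gray over 10 cells = 5361  → 102.9616
row 10: Σ corner-gray over 10 cells = 5560  → 106.7835
Σ rows: total corner-gray = 57937  → 1112.7190 mm³

1112.719


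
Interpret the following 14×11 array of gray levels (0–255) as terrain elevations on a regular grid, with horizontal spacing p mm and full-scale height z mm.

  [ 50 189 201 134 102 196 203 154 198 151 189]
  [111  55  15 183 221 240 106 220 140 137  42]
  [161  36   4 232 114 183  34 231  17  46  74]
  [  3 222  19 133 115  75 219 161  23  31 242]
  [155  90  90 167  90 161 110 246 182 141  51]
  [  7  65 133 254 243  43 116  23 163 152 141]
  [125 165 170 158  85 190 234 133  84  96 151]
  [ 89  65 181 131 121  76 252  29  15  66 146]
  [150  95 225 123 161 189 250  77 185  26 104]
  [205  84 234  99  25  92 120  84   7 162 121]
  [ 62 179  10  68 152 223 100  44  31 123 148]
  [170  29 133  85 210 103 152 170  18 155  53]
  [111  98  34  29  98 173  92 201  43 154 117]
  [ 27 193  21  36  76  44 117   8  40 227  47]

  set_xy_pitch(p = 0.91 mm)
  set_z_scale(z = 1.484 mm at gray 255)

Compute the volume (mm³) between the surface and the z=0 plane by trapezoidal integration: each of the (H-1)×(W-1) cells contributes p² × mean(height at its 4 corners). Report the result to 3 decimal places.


75.516

height_mm = gray/255 × 1.484; cell vol = 0.91² × mean(4 corners)
unit = 0.91² × 1.484 / (4×255) = 0.0012048 mm³ per gray-sum
row 0: Σ corner-gray over 10 cells = 6082  → 7.3276
row 1: Σ corner-gray over 10 cells = 4816  → 5.8023
row 2: Σ corner-gray over 10 cells = 4270  → 5.1445
row 3: Σ corner-gray over 10 cells = 5001  → 6.0252
row 4: Σ corner-gray over 10 cells = 5292  → 6.3758
row 5: Σ corner-gray over 10 cells = 5438  → 6.5517
row 6: Σ corner-gray over 10 cells = 5013  → 6.0397
row 7: Σ corner-gray over 10 cells = 5023  → 6.0517
row 8: Σ corner-gray over 10 cells = 5056  → 6.0915
row 9: Σ corner-gray over 10 cells = 4210  → 5.0722
row 10: Σ corner-gray over 10 cells = 4403  → 5.3048
row 11: Σ corner-gray over 10 cells = 4405  → 5.3072
row 12: Σ corner-gray over 10 cells = 3670  → 4.4216
Σ rows: total corner-gray = 62679  → 75.5159 mm³


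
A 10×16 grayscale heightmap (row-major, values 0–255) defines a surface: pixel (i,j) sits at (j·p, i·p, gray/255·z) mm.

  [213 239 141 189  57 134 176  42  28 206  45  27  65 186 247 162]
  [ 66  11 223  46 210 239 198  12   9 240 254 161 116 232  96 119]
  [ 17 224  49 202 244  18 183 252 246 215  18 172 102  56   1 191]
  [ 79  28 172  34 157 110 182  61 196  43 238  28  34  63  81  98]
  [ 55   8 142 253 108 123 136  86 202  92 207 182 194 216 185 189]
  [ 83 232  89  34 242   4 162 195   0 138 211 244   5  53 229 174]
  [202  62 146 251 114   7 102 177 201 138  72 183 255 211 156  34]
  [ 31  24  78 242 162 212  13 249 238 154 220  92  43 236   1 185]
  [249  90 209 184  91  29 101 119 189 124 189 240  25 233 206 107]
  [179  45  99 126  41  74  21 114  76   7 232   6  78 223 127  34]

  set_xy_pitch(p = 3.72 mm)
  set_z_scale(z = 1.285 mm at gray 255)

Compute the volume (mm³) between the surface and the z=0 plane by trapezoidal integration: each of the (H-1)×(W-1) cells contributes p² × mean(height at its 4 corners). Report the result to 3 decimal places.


height_mm = gray/255 × 1.285; cell vol = 3.72² × mean(4 corners)
unit = 3.72² × 1.285 / (4×255) = 0.0174337 mm³ per gray-sum
row 0: Σ corner-gray over 15 cells = 8218  → 143.2699
row 1: Σ corner-gray over 15 cells = 8451  → 147.3320
row 2: Σ corner-gray over 15 cells = 7203  → 125.5747
row 3: Σ corner-gray over 15 cells = 7543  → 131.5022
row 4: Σ corner-gray over 15 cells = 8445  → 147.2273
row 5: Σ corner-gray over 15 cells = 8319  → 145.0307
row 6: Σ corner-gray over 15 cells = 8530  → 148.7092
row 7: Σ corner-gray over 15 cells = 8558  → 149.1974
row 8: Σ corner-gray over 15 cells = 7165  → 124.9122
Σ rows: total corner-gray = 72432  → 1262.7556 mm³

1262.756


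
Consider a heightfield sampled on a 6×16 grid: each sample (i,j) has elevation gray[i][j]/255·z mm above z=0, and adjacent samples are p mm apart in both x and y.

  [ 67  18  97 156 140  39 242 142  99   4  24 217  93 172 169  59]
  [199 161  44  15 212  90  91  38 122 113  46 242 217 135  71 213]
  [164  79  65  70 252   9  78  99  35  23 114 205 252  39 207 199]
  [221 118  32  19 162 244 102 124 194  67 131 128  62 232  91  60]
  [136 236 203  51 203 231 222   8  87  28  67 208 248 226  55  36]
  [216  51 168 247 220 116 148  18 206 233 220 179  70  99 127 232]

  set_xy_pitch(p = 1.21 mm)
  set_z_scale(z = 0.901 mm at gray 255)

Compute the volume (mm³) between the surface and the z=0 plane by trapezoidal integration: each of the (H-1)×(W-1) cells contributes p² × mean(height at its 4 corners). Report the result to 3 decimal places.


height_mm = gray/255 × 0.901; cell vol = 1.21² × mean(4 corners)
unit = 1.21² × 0.901 / (4×255) = 0.00129329 mm³ per gray-sum
row 0: Σ corner-gray over 15 cells = 6956  → 8.9961
row 1: Σ corner-gray over 15 cells = 7023  → 9.0828
row 2: Σ corner-gray over 15 cells = 7110  → 9.1953
row 3: Σ corner-gray over 15 cells = 8011  → 10.3605
row 4: Σ corner-gray over 15 cells = 8970  → 11.6008
Σ rows: total corner-gray = 38070  → 49.2355 mm³

49.235


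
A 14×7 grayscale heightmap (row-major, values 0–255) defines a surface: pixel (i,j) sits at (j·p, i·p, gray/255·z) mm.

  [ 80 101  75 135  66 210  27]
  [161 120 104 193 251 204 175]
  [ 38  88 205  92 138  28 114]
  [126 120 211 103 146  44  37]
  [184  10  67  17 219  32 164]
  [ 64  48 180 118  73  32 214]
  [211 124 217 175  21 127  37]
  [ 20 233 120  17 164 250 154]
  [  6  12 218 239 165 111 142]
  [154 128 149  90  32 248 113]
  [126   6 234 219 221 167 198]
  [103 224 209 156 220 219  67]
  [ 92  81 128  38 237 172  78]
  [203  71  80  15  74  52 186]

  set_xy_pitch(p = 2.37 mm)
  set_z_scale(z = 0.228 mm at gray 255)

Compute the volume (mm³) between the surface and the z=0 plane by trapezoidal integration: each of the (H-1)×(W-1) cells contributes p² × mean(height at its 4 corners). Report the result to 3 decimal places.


height_mm = gray/255 × 0.228; cell vol = 2.37² × mean(4 corners)
unit = 2.37² × 0.228 / (4×255) = 0.00125554 mm³ per gray-sum
row 0: Σ corner-gray over 6 cells = 3361  → 4.2199
row 1: Σ corner-gray over 6 cells = 3334  → 4.1860
row 2: Σ corner-gray over 6 cells = 2665  → 3.3460
row 3: Σ corner-gray over 6 cells = 2449  → 3.0748
row 4: Σ corner-gray over 6 cells = 2218  → 2.7848
row 5: Σ corner-gray over 6 cells = 2756  → 3.4603
row 6: Σ corner-gray over 6 cells = 3318  → 4.1659
row 7: Σ corner-gray over 6 cells = 3380  → 4.2437
row 8: Σ corner-gray over 6 cells = 3199  → 4.0165
row 9: Σ corner-gray over 6 cells = 3579  → 4.4936
row 10: Σ corner-gray over 6 cells = 4244  → 5.3285
row 11: Σ corner-gray over 6 cells = 3708  → 4.6556
row 12: Σ corner-gray over 6 cells = 2455  → 3.0824
Σ rows: total corner-gray = 40666  → 51.0579 mm³

51.058


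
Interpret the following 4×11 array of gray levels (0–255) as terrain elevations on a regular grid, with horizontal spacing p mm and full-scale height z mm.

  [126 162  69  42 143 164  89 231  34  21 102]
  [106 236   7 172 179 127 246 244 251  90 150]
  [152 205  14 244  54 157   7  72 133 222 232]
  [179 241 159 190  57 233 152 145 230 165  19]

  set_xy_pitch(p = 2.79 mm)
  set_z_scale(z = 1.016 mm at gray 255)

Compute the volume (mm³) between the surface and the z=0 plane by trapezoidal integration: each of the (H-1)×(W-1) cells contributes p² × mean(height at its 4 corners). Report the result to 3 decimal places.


height_mm = gray/255 × 1.016; cell vol = 2.79² × mean(4 corners)
unit = 2.79² × 1.016 / (4×255) = 0.00775357 mm³ per gray-sum
row 0: Σ corner-gray over 10 cells = 5498  → 42.6292
row 1: Σ corner-gray over 10 cells = 5960  → 46.2113
row 2: Σ corner-gray over 10 cells = 5942  → 46.0717
Σ rows: total corner-gray = 17400  → 134.9122 mm³

134.912


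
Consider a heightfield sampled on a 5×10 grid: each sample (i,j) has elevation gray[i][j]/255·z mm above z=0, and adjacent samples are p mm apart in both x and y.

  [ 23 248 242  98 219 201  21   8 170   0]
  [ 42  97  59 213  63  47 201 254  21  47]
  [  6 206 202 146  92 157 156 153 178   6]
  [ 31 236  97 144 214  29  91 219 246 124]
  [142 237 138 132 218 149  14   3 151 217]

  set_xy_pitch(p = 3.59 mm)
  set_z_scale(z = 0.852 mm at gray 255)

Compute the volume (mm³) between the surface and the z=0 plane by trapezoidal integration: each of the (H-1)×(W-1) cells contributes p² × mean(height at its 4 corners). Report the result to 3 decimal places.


209.666

height_mm = gray/255 × 0.852; cell vol = 3.59² × mean(4 corners)
unit = 3.59² × 0.852 / (4×255) = 0.0107654 mm³ per gray-sum
row 0: Σ corner-gray over 9 cells = 4436  → 47.7551
row 1: Σ corner-gray over 9 cells = 4591  → 49.4237
row 2: Σ corner-gray over 9 cells = 5299  → 57.0456
row 3: Σ corner-gray over 9 cells = 5150  → 55.4416
Σ rows: total corner-gray = 19476  → 209.6660 mm³


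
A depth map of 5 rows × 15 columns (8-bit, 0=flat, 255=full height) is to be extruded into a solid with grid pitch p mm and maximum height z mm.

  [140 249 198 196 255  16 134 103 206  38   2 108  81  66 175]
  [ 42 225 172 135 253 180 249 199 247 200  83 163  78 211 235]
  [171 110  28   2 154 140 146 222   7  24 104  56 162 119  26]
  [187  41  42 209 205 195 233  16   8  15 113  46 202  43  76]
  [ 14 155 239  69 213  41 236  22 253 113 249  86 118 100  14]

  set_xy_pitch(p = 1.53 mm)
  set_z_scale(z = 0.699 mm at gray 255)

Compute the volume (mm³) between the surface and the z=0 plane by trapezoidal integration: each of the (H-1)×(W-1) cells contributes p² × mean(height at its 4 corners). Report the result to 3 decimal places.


height_mm = gray/255 × 0.699; cell vol = 1.53² × mean(4 corners)
unit = 1.53² × 0.699 / (4×255) = 0.00160421 mm³ per gray-sum
row 0: Σ corner-gray over 14 cells = 8686  → 13.9341
row 1: Σ corner-gray over 14 cells = 7812  → 12.5320
row 2: Σ corner-gray over 14 cells = 5744  → 9.2146
row 3: Σ corner-gray over 14 cells = 6815  → 10.9327
Σ rows: total corner-gray = 29057  → 46.6134 mm³

46.613


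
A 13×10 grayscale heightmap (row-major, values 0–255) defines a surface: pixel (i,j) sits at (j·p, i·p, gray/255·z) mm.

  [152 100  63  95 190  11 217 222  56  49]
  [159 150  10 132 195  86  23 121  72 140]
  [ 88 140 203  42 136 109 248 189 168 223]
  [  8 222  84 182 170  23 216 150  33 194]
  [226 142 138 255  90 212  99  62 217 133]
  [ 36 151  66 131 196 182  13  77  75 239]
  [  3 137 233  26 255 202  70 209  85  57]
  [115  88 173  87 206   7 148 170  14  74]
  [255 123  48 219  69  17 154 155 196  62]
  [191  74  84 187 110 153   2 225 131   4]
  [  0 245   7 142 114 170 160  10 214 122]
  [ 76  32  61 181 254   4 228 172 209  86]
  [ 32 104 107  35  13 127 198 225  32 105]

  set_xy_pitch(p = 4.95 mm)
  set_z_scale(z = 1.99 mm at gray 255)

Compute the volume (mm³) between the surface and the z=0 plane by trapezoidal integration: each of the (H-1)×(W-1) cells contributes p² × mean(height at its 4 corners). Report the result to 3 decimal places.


height_mm = gray/255 × 1.99; cell vol = 4.95² × mean(4 corners)
unit = 4.95² × 1.99 / (4×255) = 0.0478039 mm³ per gray-sum
row 0: Σ corner-gray over 9 cells = 3986  → 190.5463
row 1: Σ corner-gray over 9 cells = 4658  → 222.6706
row 2: Σ corner-gray over 9 cells = 5143  → 245.8554
row 3: Σ corner-gray over 9 cells = 5151  → 246.2379
row 4: Σ corner-gray over 9 cells = 4846  → 231.6577
row 5: Σ corner-gray over 9 cells = 4551  → 217.5555
row 6: Σ corner-gray over 9 cells = 4469  → 213.6356
row 7: Σ corner-gray over 9 cells = 4254  → 203.3578
row 8: Σ corner-gray over 9 cells = 4406  → 210.6240
row 9: Σ corner-gray over 9 cells = 4373  → 209.0464
row 10: Σ corner-gray over 9 cells = 4690  → 224.2003
row 11: Σ corner-gray over 9 cells = 4263  → 203.7880
Σ rows: total corner-gray = 54790  → 2619.1755 mm³

2619.176


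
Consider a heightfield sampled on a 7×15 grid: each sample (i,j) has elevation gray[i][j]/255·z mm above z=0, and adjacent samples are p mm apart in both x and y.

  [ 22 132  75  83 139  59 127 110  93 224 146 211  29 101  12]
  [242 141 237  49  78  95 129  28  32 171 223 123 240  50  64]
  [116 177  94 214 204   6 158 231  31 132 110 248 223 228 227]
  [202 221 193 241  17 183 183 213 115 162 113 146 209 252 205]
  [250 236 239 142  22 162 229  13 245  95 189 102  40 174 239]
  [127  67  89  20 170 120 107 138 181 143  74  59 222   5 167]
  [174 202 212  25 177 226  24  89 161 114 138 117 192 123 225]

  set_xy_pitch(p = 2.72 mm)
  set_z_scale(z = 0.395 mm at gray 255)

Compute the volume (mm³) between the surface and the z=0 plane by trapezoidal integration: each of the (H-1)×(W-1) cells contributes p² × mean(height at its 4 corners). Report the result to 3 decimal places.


height_mm = gray/255 × 0.395; cell vol = 2.72² × mean(4 corners)
unit = 2.72² × 0.395 / (4×255) = 0.00286507 mm³ per gray-sum
row 0: Σ corner-gray over 14 cells = 6590  → 18.8808
row 1: Σ corner-gray over 14 cells = 7953  → 22.7859
row 2: Σ corner-gray over 14 cells = 9358  → 26.8113
row 3: Σ corner-gray over 14 cells = 9168  → 26.2669
row 4: Σ corner-gray over 14 cells = 7349  → 21.0554
row 5: Σ corner-gray over 14 cells = 7083  → 20.2933
Σ rows: total corner-gray = 47501  → 136.0935 mm³

136.094


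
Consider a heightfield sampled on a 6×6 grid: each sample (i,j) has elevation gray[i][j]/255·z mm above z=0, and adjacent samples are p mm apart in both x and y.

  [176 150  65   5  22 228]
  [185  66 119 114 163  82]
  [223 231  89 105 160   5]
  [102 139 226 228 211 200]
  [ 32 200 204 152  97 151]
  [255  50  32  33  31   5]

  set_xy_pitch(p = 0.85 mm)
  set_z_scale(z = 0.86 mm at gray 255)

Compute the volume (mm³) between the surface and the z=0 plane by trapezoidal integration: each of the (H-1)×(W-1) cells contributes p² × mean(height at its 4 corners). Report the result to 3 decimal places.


8.173

height_mm = gray/255 × 0.86; cell vol = 0.85² × mean(4 corners)
unit = 0.85² × 0.86 / (4×255) = 0.000609167 mm³ per gray-sum
row 0: Σ corner-gray over 5 cells = 2079  → 1.2665
row 1: Σ corner-gray over 5 cells = 2589  → 1.5771
row 2: Σ corner-gray over 5 cells = 3308  → 2.0151
row 3: Σ corner-gray over 5 cells = 3399  → 2.0706
row 4: Σ corner-gray over 5 cells = 2041  → 1.2433
Σ rows: total corner-gray = 13416  → 8.1726 mm³


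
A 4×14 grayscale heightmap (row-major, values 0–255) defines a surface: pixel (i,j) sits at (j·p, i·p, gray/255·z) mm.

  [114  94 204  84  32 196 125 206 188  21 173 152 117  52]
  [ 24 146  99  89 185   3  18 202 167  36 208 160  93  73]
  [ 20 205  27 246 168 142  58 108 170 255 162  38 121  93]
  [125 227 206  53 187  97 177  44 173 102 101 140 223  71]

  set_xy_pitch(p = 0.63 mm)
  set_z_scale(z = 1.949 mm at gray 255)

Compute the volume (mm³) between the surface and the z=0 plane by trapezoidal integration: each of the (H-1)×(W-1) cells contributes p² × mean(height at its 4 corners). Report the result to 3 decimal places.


15.054

height_mm = gray/255 × 1.949; cell vol = 0.63² × mean(4 corners)
unit = 0.63² × 1.949 / (4×255) = 0.00075839 mm³ per gray-sum
row 0: Σ corner-gray over 13 cells = 6259  → 4.7468
row 1: Σ corner-gray over 13 cells = 6422  → 4.8704
row 2: Σ corner-gray over 13 cells = 7169  → 5.4369
Σ rows: total corner-gray = 19850  → 15.0540 mm³


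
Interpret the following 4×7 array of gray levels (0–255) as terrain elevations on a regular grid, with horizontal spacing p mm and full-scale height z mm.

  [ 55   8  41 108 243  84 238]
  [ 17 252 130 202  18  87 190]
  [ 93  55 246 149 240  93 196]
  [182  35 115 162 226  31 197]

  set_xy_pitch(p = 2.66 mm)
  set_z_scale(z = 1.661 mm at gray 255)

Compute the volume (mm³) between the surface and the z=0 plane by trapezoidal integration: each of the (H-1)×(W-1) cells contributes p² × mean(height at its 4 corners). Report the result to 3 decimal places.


111.281

height_mm = gray/255 × 1.661; cell vol = 2.66² × mean(4 corners)
unit = 2.66² × 1.661 / (4×255) = 0.0115221 mm³ per gray-sum
row 0: Σ corner-gray over 6 cells = 2846  → 32.7920
row 1: Σ corner-gray over 6 cells = 3440  → 39.6361
row 2: Σ corner-gray over 6 cells = 3372  → 38.8526
Σ rows: total corner-gray = 9658  → 111.2807 mm³


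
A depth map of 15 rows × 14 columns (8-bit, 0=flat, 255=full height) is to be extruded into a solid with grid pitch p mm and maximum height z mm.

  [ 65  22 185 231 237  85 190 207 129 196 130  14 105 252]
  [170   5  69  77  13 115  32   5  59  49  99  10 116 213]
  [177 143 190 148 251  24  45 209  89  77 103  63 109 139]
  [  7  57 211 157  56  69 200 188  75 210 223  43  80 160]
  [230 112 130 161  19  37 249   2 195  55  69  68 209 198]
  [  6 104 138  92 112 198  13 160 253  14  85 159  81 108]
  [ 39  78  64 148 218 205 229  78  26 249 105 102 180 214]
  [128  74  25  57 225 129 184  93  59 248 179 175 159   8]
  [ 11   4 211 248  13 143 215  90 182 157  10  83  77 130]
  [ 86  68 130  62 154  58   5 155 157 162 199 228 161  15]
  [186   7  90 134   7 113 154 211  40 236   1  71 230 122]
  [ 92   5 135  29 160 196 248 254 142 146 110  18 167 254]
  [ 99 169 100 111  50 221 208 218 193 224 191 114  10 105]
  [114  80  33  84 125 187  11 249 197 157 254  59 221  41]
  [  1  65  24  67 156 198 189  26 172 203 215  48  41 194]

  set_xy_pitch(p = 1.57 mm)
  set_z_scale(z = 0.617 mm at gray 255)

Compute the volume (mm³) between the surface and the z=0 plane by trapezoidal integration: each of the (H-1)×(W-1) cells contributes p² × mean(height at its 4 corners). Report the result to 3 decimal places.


132.621

height_mm = gray/255 × 0.617; cell vol = 1.57² × mean(4 corners)
unit = 1.57² × 0.617 / (4×255) = 0.00149102 mm³ per gray-sum
row 0: Σ corner-gray over 13 cells = 5460  → 8.1410
row 1: Σ corner-gray over 13 cells = 4899  → 7.3045
row 2: Σ corner-gray over 13 cells = 6523  → 9.7259
row 3: Σ corner-gray over 13 cells = 6345  → 9.4605
row 4: Σ corner-gray over 13 cells = 5972  → 8.9044
row 5: Σ corner-gray over 13 cells = 6549  → 9.7647
row 6: Σ corner-gray over 13 cells = 6967  → 10.3880
row 7: Σ corner-gray over 13 cells = 6357  → 9.4784
row 8: Σ corner-gray over 13 cells = 6186  → 9.2235
row 9: Σ corner-gray over 13 cells = 6075  → 9.0580
row 10: Σ corner-gray over 13 cells = 6462  → 9.6350
row 11: Σ corner-gray over 13 cells = 7388  → 11.0157
row 12: Σ corner-gray over 13 cells = 7291  → 10.8710
row 13: Σ corner-gray over 13 cells = 6472  → 9.6499
Σ rows: total corner-gray = 88946  → 132.6205 mm³


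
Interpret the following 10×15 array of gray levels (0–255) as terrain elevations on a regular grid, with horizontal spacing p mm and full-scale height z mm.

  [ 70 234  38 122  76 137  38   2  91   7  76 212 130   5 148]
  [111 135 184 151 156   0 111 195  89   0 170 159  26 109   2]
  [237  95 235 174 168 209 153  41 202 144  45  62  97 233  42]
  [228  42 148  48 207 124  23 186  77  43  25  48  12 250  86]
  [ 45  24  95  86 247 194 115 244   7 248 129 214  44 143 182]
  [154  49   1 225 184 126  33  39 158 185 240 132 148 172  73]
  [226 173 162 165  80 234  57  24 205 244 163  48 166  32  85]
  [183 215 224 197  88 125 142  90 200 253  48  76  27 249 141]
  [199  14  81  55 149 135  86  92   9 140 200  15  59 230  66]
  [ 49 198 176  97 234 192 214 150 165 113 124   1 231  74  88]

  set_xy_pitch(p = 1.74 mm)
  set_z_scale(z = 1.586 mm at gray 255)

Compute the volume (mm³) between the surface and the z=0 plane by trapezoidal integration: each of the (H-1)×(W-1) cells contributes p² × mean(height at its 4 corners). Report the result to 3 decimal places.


295.587

height_mm = gray/255 × 1.586; cell vol = 1.74² × mean(4 corners)
unit = 1.74² × 1.586 / (4×255) = 0.00470762 mm³ per gray-sum
row 0: Σ corner-gray over 14 cells = 5637  → 26.5369
row 1: Σ corner-gray over 14 cells = 7078  → 33.3205
row 2: Σ corner-gray over 14 cells = 6775  → 31.8941
row 3: Σ corner-gray over 14 cells = 6587  → 31.0091
row 4: Σ corner-gray over 14 cells = 7418  → 34.9211
row 5: Σ corner-gray over 14 cells = 7428  → 34.9682
row 6: Σ corner-gray over 14 cells = 8009  → 37.7033
row 7: Σ corner-gray over 14 cells = 6987  → 32.8921
row 8: Σ corner-gray over 14 cells = 6870  → 32.3414
Σ rows: total corner-gray = 62789  → 295.5868 mm³


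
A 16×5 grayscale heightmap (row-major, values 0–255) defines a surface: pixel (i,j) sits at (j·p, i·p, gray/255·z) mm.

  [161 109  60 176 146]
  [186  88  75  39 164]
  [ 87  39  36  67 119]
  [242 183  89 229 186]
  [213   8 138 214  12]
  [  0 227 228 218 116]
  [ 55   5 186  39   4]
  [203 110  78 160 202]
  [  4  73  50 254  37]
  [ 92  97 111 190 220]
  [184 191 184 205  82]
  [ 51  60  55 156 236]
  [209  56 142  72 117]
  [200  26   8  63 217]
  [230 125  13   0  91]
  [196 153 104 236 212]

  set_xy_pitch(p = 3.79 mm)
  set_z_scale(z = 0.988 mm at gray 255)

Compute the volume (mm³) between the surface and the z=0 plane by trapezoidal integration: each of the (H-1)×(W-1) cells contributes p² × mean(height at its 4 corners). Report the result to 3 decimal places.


height_mm = gray/255 × 0.988; cell vol = 3.79² × mean(4 corners)
unit = 3.79² × 0.988 / (4×255) = 0.0139135 mm³ per gray-sum
row 0: Σ corner-gray over 4 cells = 1751  → 24.3625
row 1: Σ corner-gray over 4 cells = 1244  → 17.3083
row 2: Σ corner-gray over 4 cells = 1920  → 26.7138
row 3: Σ corner-gray over 4 cells = 2375  → 33.0445
row 4: Σ corner-gray over 4 cells = 2407  → 33.4897
row 5: Σ corner-gray over 4 cells = 1981  → 27.5626
row 6: Σ corner-gray over 4 cells = 1620  → 22.5398
row 7: Σ corner-gray over 4 cells = 1896  → 26.3799
row 8: Σ corner-gray over 4 cells = 1903  → 26.4773
row 9: Σ corner-gray over 4 cells = 2534  → 35.2567
row 10: Σ corner-gray over 4 cells = 2255  → 31.3749
row 11: Σ corner-gray over 4 cells = 1695  → 23.5833
row 12: Σ corner-gray over 4 cells = 1477  → 20.5502
row 13: Σ corner-gray over 4 cells = 1208  → 16.8075
row 14: Σ corner-gray over 4 cells = 1991  → 27.7017
Σ rows: total corner-gray = 28257  → 393.1527 mm³

393.153


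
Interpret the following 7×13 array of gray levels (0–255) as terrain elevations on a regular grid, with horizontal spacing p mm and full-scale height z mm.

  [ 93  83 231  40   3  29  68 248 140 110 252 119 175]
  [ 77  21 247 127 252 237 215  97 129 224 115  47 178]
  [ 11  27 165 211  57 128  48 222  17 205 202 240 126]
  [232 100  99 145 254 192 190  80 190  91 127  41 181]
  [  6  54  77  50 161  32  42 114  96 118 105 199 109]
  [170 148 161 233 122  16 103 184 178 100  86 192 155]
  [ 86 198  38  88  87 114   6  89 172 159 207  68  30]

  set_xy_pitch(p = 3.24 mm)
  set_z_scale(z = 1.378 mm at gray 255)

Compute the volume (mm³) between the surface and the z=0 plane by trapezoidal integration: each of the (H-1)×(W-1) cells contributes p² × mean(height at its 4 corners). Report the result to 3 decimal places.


height_mm = gray/255 × 1.378; cell vol = 3.24² × mean(4 corners)
unit = 3.24² × 1.378 / (4×255) = 0.0141821 mm³ per gray-sum
row 0: Σ corner-gray over 12 cells = 6591  → 93.4739
row 1: Σ corner-gray over 12 cells = 6858  → 97.2605
row 2: Σ corner-gray over 12 cells = 6612  → 93.7717
row 3: Σ corner-gray over 12 cells = 5642  → 80.0151
row 4: Σ corner-gray over 12 cells = 5582  → 79.1642
row 5: Σ corner-gray over 12 cells = 5939  → 84.2272
Σ rows: total corner-gray = 37224  → 527.9127 mm³

527.913


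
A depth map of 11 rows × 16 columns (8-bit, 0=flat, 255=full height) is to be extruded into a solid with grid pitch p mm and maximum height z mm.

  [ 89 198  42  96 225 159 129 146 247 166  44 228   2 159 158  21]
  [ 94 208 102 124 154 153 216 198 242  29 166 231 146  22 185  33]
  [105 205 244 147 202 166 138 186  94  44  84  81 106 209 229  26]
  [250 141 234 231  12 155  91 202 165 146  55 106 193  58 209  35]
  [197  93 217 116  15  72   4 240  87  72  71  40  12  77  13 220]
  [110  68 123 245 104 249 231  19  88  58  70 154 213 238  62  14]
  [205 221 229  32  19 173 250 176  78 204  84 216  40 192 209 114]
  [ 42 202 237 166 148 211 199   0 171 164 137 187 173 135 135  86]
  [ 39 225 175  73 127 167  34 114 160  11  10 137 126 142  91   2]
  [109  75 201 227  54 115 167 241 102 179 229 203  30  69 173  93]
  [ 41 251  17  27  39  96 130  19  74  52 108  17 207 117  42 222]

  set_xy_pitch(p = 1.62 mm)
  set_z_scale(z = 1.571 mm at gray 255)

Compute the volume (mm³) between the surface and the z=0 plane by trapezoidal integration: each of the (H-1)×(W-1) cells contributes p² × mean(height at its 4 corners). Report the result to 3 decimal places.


323.088

height_mm = gray/255 × 1.571; cell vol = 1.62² × mean(4 corners)
unit = 1.62² × 1.571 / (4×255) = 0.00404209 mm³ per gray-sum
row 0: Σ corner-gray over 15 cells = 8587  → 34.7094
row 1: Σ corner-gray over 15 cells = 8880  → 35.8938
row 2: Σ corner-gray over 15 cells = 8682  → 35.0934
row 3: Σ corner-gray over 15 cells = 6956  → 28.1168
row 4: Σ corner-gray over 15 cells = 6643  → 26.8516
row 5: Σ corner-gray over 15 cells = 8533  → 34.4912
row 6: Σ corner-gray over 15 cells = 9223  → 37.2802
row 7: Σ corner-gray over 15 cells = 7883  → 31.8638
row 8: Σ corner-gray over 15 cells = 7557  → 30.5461
row 9: Σ corner-gray over 15 cells = 6987  → 28.2421
Σ rows: total corner-gray = 79931  → 323.0883 mm³


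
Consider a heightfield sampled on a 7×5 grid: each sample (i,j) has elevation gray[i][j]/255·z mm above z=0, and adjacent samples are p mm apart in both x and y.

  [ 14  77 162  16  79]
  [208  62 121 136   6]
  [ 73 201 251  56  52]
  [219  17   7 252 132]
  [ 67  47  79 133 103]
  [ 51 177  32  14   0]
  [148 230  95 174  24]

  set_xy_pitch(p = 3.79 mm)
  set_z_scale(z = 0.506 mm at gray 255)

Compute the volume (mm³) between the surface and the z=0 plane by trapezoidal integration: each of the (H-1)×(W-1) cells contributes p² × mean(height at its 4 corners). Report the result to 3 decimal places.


height_mm = gray/255 × 0.506; cell vol = 3.79² × mean(4 corners)
unit = 3.79² × 0.506 / (4×255) = 0.00712572 mm³ per gray-sum
row 0: Σ corner-gray over 4 cells = 1455  → 10.3679
row 1: Σ corner-gray over 4 cells = 1993  → 14.2016
row 2: Σ corner-gray over 4 cells = 2044  → 14.5650
row 3: Σ corner-gray over 4 cells = 1591  → 11.3370
row 4: Σ corner-gray over 4 cells = 1185  → 8.4440
row 5: Σ corner-gray over 4 cells = 1667  → 11.8786
Σ rows: total corner-gray = 9935  → 70.7940 mm³

70.794


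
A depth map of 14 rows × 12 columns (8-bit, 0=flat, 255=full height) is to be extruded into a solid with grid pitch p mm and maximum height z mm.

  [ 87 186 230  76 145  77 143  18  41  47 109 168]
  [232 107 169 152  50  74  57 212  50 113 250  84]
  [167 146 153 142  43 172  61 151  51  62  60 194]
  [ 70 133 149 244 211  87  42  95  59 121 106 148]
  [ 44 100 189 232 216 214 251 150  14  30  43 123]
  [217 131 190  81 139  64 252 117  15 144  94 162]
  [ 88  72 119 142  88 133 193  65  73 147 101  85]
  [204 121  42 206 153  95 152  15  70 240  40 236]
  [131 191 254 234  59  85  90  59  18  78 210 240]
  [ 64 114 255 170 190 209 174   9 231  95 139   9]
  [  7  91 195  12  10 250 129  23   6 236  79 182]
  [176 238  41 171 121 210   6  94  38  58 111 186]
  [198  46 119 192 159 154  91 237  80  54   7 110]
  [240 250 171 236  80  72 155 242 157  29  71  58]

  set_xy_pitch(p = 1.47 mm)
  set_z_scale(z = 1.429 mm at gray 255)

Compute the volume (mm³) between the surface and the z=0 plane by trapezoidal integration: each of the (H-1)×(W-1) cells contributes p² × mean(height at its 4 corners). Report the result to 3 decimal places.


height_mm = gray/255 × 1.429; cell vol = 1.47² × mean(4 corners)
unit = 1.47² × 1.429 / (4×255) = 0.00302738 mm³ per gray-sum
row 0: Σ corner-gray over 11 cells = 5183  → 15.6909
row 1: Σ corner-gray over 11 cells = 5227  → 15.8241
row 2: Σ corner-gray over 11 cells = 5155  → 15.6061
row 3: Σ corner-gray over 11 cells = 5757  → 17.4286
row 4: Σ corner-gray over 11 cells = 5878  → 17.7949
row 5: Σ corner-gray over 11 cells = 5272  → 15.9603
row 6: Σ corner-gray over 11 cells = 5147  → 15.5819
row 7: Σ corner-gray over 11 cells = 5635  → 17.0593
row 8: Σ corner-gray over 11 cells = 6172  → 18.6850
row 9: Σ corner-gray over 11 cells = 5496  → 16.6385
row 10: Σ corner-gray over 11 cells = 4789  → 14.4981
row 11: Σ corner-gray over 11 cells = 5124  → 15.5123
row 12: Σ corner-gray over 11 cells = 5810  → 17.5891
Σ rows: total corner-gray = 70645  → 213.8692 mm³

213.869


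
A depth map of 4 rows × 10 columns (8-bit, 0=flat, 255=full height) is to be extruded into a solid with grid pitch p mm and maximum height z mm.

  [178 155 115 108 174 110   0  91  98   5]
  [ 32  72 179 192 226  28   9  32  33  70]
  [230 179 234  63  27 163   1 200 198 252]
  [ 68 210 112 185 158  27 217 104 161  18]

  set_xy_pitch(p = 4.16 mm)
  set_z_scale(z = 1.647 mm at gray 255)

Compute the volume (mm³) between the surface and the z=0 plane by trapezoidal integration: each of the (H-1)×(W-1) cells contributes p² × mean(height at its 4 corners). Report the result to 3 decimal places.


height_mm = gray/255 × 1.647; cell vol = 4.16² × mean(4 corners)
unit = 4.16² × 1.647 / (4×255) = 0.0279435 mm³ per gray-sum
row 0: Σ corner-gray over 9 cells = 3529  → 98.6124
row 1: Σ corner-gray over 9 cells = 4256  → 118.9273
row 2: Σ corner-gray over 9 cells = 5046  → 141.0027
Σ rows: total corner-gray = 12831  → 358.5425 mm³

358.542


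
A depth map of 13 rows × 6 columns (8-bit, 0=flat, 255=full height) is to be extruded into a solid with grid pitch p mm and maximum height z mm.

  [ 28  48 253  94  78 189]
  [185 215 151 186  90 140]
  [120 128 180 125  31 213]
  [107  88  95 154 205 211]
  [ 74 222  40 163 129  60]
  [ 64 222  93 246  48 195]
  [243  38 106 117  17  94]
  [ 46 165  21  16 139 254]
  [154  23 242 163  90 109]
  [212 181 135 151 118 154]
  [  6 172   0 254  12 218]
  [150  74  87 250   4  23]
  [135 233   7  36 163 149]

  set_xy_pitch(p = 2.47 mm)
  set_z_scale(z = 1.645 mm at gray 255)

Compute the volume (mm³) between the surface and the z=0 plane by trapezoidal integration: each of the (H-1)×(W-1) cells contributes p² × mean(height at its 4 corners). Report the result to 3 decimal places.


294.517

height_mm = gray/255 × 1.645; cell vol = 2.47² × mean(4 corners)
unit = 2.47² × 1.645 / (4×255) = 0.0098392 mm³ per gray-sum
row 0: Σ corner-gray over 5 cells = 2772  → 27.2743
row 1: Σ corner-gray over 5 cells = 2870  → 28.2385
row 2: Σ corner-gray over 5 cells = 2663  → 26.2018
row 3: Σ corner-gray over 5 cells = 2644  → 26.0148
row 4: Σ corner-gray over 5 cells = 2719  → 26.7528
row 5: Σ corner-gray over 5 cells = 2370  → 23.3189
row 6: Σ corner-gray over 5 cells = 1875  → 18.4485
row 7: Σ corner-gray over 5 cells = 2281  → 22.4432
row 8: Σ corner-gray over 5 cells = 2835  → 27.8941
row 9: Σ corner-gray over 5 cells = 2636  → 25.9361
row 10: Σ corner-gray over 5 cells = 2103  → 20.6918
row 11: Σ corner-gray over 5 cells = 2165  → 21.3019
Σ rows: total corner-gray = 29933  → 294.5167 mm³
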